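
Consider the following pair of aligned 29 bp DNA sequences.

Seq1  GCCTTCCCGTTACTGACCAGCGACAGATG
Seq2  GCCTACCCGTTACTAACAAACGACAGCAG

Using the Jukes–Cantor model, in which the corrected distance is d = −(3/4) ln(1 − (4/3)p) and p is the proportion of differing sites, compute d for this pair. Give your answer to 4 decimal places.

Mismatches occur at site 5 (T↔A), site 15 (G↔A), site 18 (C↔A), site 20 (G↔A), site 27 (A↔C), site 28 (T↔A).
p = 6/29 = 0.206897.
d = −0.75 · ln(1 − (4/3)·0.206897) = −0.75 · ln(0.724137) = −0.75 · (-0.322775) = 0.2421.

0.2421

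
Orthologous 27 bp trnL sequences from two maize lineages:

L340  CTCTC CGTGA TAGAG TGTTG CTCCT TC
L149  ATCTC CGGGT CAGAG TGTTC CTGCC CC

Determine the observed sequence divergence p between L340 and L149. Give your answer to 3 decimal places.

0.296

Differing sites — 1:C/A; 8:T/G; 10:A/T; 11:T/C; 20:G/C; 23:C/G; 25:T/C; 26:T/C.
There are 8 differences over 27 sites, so p = 8/27 = 0.296.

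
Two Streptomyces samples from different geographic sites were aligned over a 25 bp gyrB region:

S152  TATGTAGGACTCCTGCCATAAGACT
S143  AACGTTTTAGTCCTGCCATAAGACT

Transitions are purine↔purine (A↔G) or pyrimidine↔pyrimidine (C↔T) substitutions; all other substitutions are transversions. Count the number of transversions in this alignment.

5

Mismatches occur at site 1 (T/A, transversion), site 3 (T/C, transition), site 6 (A/T, transversion), site 7 (G/T, transversion), site 8 (G/T, transversion), site 10 (C/G, transversion).
Of the 6 differences, 1 transition and 5 transversions, so the answer is 5.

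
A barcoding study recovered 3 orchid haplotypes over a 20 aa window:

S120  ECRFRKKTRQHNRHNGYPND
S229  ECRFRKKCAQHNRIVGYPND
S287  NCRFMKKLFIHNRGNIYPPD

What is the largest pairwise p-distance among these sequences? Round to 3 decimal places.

0.450

Pairwise Hamming distances:
  S120 vs S229: 4
  S120 vs S287: 8
  S229 vs S287: 9
The largest is 9 mismatches, between S229 and S287; p = 9/20 = 0.450.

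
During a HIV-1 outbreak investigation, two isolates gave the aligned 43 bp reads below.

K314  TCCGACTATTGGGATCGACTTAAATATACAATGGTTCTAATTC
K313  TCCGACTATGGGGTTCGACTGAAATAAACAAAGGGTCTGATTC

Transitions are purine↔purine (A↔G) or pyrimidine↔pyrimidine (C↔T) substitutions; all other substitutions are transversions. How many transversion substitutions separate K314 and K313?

6

Mismatches occur at site 10 (T/G, transversion), site 14 (A/T, transversion), site 21 (T/G, transversion), site 27 (T/A, transversion), site 32 (T/A, transversion), site 35 (T/G, transversion), site 39 (A/G, transition).
Of the 7 differences, 1 transition and 6 transversions, so the answer is 6.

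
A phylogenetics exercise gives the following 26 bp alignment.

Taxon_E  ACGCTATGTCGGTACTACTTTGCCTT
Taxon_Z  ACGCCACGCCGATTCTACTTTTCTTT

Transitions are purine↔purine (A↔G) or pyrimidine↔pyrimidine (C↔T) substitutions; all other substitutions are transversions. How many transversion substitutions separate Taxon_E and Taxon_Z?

2

Differing sites — 5:T/C (Ti); 7:T/C (Ti); 9:T/C (Ti); 12:G/A (Ti); 14:A/T (Tv); 22:G/T (Tv); 24:C/T (Ti).
Of the 7 differences, 5 transitions and 2 transversions, so the answer is 2.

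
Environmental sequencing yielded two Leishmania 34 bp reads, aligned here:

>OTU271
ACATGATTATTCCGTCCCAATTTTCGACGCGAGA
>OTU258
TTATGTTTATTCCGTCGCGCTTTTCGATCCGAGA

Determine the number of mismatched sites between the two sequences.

Mismatches occur at site 1 (A→T), site 2 (C→T), site 6 (A→T), site 17 (C→G), site 19 (A→G), site 20 (A→C), site 28 (C→T), site 29 (G→C).
That gives 8 mismatches out of 34 aligned sites, so the Hamming distance is 8.

8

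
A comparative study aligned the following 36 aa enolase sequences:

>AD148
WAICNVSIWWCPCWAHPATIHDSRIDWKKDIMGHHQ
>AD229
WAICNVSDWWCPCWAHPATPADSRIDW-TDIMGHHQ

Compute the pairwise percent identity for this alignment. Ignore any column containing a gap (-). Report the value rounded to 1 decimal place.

Excluding the 1 gap column leaves 35 comparable sites.
Differing sites — 8:I/D; 20:I/P; 21:H/A; 29:K/T.
31 of the 35 comparable sites match, so the percent identity is 31/35 × 100 = 88.6%.

88.6%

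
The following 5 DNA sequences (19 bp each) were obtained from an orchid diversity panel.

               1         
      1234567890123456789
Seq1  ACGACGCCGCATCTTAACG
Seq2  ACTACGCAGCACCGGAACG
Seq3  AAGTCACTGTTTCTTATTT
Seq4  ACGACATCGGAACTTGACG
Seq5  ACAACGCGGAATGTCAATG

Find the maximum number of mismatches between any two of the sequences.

Pairwise Hamming distances:
  Seq1 vs Seq2: 5
  Seq1 vs Seq3: 9
  Seq1 vs Seq4: 5
  Seq1 vs Seq5: 6
  Seq2 vs Seq3: 13
  Seq2 vs Seq4: 9
  Seq2 vs Seq5: 8
  Seq3 vs Seq4: 11
  Seq3 vs Seq5: 11
  Seq4 vs Seq5: 10
The largest is 13, between Seq2 and Seq3.

13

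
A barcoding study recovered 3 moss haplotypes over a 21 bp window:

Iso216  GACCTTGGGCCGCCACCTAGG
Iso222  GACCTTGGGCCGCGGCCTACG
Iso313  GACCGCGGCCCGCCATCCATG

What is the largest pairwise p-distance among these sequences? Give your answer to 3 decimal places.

Pairwise Hamming distances:
  Iso216 vs Iso222: 3
  Iso216 vs Iso313: 6
  Iso222 vs Iso313: 8
The largest is 8 mismatches, between Iso222 and Iso313; p = 8/21 = 0.381.

0.381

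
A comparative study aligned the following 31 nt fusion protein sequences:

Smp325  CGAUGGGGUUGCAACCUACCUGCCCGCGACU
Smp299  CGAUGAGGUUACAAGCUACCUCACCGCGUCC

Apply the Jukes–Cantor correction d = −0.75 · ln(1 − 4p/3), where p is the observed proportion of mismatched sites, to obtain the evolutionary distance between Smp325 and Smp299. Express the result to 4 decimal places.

0.2687

Differing sites — 6:G/A; 11:G/A; 15:C/G; 22:G/C; 23:C/A; 29:A/U; 31:U/C.
p = 7/31 = 0.225806.
d = −0.75 · ln(1 − (4/3)·0.225806) = −0.75 · ln(0.698925) = −0.75 · (-0.358212) = 0.2687.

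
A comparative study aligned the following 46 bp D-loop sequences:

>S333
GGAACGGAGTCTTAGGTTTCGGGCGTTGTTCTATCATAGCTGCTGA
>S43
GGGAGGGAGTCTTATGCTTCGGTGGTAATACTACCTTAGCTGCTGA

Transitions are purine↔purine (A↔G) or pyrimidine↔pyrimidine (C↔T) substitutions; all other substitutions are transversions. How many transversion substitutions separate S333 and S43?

Differing sites — 3:A/G (Ti); 5:C/G (Tv); 15:G/T (Tv); 17:T/C (Ti); 23:G/T (Tv); 24:C/G (Tv); 27:T/A (Tv); 28:G/A (Ti); 30:T/A (Tv); 34:T/C (Ti); 36:A/T (Tv).
Of the 11 differences, 4 transitions and 7 transversions, so the answer is 7.

7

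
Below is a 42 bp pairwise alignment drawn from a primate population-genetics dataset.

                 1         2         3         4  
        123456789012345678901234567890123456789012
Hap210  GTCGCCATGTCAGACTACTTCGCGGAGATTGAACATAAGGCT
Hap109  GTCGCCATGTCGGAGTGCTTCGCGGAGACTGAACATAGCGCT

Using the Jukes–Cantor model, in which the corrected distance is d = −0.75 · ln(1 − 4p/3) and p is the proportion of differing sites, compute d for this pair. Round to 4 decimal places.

The sequences differ at positions 12 (A/G), 15 (C/G), 17 (A/G), 29 (T/C), 38 (A/G), 39 (G/C).
p = 6/42 = 0.142857.
d = −0.75 · ln(1 − (4/3)·0.142857) = −0.75 · ln(0.809524) = −0.75 · (-0.211309) = 0.1585.

0.1585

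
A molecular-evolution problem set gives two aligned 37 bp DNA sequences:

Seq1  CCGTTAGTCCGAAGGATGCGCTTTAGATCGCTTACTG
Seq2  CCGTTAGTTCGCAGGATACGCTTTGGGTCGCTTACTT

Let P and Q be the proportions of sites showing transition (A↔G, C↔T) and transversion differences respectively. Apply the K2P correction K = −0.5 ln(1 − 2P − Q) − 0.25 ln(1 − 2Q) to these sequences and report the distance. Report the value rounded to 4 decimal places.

0.1861

The sequences differ at positions 9 (C/T, transition), 12 (A/C, transversion), 18 (G/A, transition), 25 (A/G, transition), 27 (A/G, transition), 37 (G/T, transversion).
Of the 6 differences, 4 transitions and 2 transversions over 37 sites: P = 4/37 = 0.108108, Q = 2/37 = 0.054054.
d = −0.5·ln(0.729730) − 0.25·ln(0.891892) = −0.5·(-0.315081) − 0.25·(-0.114410) = 0.1861.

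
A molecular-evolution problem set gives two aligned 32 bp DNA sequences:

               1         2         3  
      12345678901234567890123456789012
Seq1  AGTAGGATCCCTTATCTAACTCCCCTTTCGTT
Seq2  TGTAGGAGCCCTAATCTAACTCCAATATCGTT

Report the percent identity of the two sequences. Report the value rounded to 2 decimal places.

81.25%

The sequences differ at positions 1 (A/T), 8 (T/G), 13 (T/A), 24 (C/A), 25 (C/A), 27 (T/A).
26 of the 32 sites match, so the percent identity is 26/32 × 100 = 81.25%.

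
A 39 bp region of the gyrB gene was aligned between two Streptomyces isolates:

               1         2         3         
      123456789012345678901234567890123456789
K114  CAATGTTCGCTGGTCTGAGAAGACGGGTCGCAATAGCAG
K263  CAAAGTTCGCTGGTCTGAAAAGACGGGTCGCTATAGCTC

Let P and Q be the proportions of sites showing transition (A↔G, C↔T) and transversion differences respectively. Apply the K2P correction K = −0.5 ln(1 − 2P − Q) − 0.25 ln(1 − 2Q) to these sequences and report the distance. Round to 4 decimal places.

0.1409

Differing sites — 4:T/A (Tv); 19:G/A (Ti); 32:A/T (Tv); 38:A/T (Tv); 39:G/C (Tv).
Of the 5 differences, 1 transition and 4 transversions over 39 sites: P = 1/39 = 0.025641, Q = 4/39 = 0.102564.
d = −0.5·ln(0.846154) − 0.25·ln(0.794872) = −0.5·(-0.167054) − 0.25·(-0.229574) = 0.1409.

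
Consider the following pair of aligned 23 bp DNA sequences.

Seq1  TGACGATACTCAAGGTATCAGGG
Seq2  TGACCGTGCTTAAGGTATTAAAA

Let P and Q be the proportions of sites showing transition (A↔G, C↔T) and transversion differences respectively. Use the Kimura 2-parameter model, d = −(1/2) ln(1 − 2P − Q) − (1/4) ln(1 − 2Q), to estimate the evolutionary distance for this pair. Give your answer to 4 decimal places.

0.5508

The sequences differ at positions 5 (G/C, transversion), 6 (A/G, transition), 8 (A/G, transition), 11 (C/T, transition), 19 (C/T, transition), 21 (G/A, transition), 22 (G/A, transition), 23 (G/A, transition).
Of the 8 differences, 7 transitions and 1 transversion over 23 sites: P = 7/23 = 0.304348, Q = 1/23 = 0.043478.
d = −0.5·ln(0.347826) − 0.25·ln(0.913044) = −0.5·(-1.056053) − 0.25·(-0.090971) = 0.5508.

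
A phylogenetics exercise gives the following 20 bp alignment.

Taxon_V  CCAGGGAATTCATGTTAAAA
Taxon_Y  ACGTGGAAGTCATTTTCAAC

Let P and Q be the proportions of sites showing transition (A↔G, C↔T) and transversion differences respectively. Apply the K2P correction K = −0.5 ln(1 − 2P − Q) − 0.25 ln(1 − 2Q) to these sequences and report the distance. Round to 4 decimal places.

0.4845

Differing sites — 1:C/A (Tv); 3:A/G (Ti); 4:G/T (Tv); 9:T/G (Tv); 14:G/T (Tv); 17:A/C (Tv); 20:A/C (Tv).
Of the 7 differences, 1 transition and 6 transversions over 20 sites: P = 1/20 = 0.050000, Q = 6/20 = 0.300000.
d = −0.5·ln(0.600000) − 0.25·ln(0.400000) = −0.5·(-0.510826) − 0.25·(-0.916291) = 0.4845.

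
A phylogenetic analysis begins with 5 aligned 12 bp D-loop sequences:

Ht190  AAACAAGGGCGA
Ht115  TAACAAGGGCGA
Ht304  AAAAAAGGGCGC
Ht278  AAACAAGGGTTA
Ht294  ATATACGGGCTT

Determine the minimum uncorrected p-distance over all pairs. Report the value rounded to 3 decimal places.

0.083

Pairwise Hamming distances:
  Ht190 vs Ht115: 1
  Ht190 vs Ht304: 2
  Ht190 vs Ht278: 2
  Ht190 vs Ht294: 5
  Ht115 vs Ht304: 3
  Ht115 vs Ht278: 3
  Ht115 vs Ht294: 6
  Ht304 vs Ht278: 4
  Ht304 vs Ht294: 5
  Ht278 vs Ht294: 5
The smallest is 1 mismatch, between Ht190 and Ht115; p = 1/12 = 0.083.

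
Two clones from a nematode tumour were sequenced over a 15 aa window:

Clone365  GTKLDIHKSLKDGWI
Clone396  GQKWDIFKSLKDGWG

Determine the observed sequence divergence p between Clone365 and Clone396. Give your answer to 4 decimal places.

0.2667

Differing sites — 2:T/Q; 4:L/W; 7:H/F; 15:I/G.
There are 4 differences over 15 sites, so p = 4/15 = 0.2667.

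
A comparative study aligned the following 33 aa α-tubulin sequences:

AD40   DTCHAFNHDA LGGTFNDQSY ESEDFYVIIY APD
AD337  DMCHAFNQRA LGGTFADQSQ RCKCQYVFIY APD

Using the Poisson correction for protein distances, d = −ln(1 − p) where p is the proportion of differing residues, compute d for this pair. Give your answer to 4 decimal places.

0.4055

Mismatches occur at site 2 (T/M), site 8 (H/Q), site 9 (D/R), site 16 (N/A), site 20 (Y/Q), site 21 (E/R), site 22 (S/C), site 23 (E/K), site 24 (D/C), site 25 (F/Q), site 28 (I/F).
p = 11/33 = 0.333333.
d = −ln(1 − 0.333333) = −ln(0.666667) = 0.4055.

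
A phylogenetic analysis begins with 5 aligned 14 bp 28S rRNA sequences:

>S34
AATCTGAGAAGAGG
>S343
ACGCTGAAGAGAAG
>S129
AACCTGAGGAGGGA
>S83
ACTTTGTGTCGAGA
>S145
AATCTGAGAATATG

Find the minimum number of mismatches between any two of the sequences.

2

Pairwise Hamming distances:
  S34 vs S343: 5
  S34 vs S129: 4
  S34 vs S83: 6
  S34 vs S145: 2
  S343 vs S129: 6
  S343 vs S83: 8
  S343 vs S145: 6
  S129 vs S83: 7
  S129 vs S145: 6
  S83 vs S145: 8
The smallest is 2, between S34 and S145.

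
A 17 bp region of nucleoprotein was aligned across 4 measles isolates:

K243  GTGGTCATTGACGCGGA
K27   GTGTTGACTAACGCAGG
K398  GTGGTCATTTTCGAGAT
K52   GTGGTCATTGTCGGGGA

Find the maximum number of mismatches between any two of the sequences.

9

Pairwise Hamming distances:
  K243 vs K27: 6
  K243 vs K398: 5
  K243 vs K52: 2
  K27 vs K398: 9
  K27 vs K52: 8
  K398 vs K52: 4
The largest is 9, between K27 and K398.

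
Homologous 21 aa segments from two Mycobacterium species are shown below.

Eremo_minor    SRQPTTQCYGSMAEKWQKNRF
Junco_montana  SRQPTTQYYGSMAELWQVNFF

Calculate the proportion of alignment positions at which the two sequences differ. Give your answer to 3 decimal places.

0.190

The sequences differ at positions 8 (C/Y), 15 (K/L), 18 (K/V), 20 (R/F).
There are 4 differences over 21 sites, so p = 4/21 = 0.190.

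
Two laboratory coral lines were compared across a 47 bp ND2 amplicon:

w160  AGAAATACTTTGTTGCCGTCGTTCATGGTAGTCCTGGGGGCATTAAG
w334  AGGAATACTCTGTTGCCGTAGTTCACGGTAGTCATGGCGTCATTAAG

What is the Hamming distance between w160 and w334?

7

Differing sites — 3:A/G; 10:T/C; 20:C/A; 26:T/C; 34:C/A; 38:G/C; 40:G/T.
That gives 7 mismatches out of 47 aligned sites, so the Hamming distance is 7.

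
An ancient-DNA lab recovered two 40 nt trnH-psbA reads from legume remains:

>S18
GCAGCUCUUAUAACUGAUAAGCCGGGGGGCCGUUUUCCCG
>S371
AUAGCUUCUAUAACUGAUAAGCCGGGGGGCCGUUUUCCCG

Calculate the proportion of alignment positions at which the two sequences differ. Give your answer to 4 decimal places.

0.1000

The sequences differ at positions 1 (G/A), 2 (C/U), 7 (C/U), 8 (U/C).
There are 4 differences over 40 sites, so p = 4/40 = 0.1000.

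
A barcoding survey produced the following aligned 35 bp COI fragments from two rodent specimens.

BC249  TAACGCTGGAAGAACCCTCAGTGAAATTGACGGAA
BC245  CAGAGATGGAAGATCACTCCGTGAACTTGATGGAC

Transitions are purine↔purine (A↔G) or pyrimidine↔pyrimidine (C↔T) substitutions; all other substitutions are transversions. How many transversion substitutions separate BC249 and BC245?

7

Mismatches occur at site 1 (T→C, transition), site 3 (A→G, transition), site 4 (C→A, transversion), site 6 (C→A, transversion), site 14 (A→T, transversion), site 16 (C→A, transversion), site 20 (A→C, transversion), site 26 (A→C, transversion), site 31 (C→T, transition), site 35 (A→C, transversion).
Of the 10 differences, 3 transitions and 7 transversions, so the answer is 7.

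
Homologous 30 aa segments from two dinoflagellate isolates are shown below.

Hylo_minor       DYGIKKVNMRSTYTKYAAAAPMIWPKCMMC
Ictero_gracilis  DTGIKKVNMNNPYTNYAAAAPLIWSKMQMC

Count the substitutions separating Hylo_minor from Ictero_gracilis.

The sequences differ at positions 2 (Y/T), 10 (R/N), 11 (S/N), 12 (T/P), 15 (K/N), 22 (M/L), 25 (P/S), 27 (C/M), 28 (M/Q).
That gives 9 mismatches out of 30 aligned sites, so the Hamming distance is 9.

9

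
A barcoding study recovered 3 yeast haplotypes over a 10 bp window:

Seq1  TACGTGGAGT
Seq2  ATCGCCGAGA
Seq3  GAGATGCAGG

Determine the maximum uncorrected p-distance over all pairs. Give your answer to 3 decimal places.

Pairwise Hamming distances:
  Seq1 vs Seq2: 5
  Seq1 vs Seq3: 5
  Seq2 vs Seq3: 8
The largest is 8 mismatches, between Seq2 and Seq3; p = 8/10 = 0.800.

0.800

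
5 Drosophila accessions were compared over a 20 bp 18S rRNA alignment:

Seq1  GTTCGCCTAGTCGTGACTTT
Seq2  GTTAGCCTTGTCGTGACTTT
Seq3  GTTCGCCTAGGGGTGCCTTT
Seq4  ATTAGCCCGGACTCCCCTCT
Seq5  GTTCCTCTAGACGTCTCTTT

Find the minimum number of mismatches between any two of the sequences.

2

Pairwise Hamming distances:
  Seq1 vs Seq2: 2
  Seq1 vs Seq3: 3
  Seq1 vs Seq4: 10
  Seq1 vs Seq5: 5
  Seq2 vs Seq3: 5
  Seq2 vs Seq4: 9
  Seq2 vs Seq5: 7
  Seq3 vs Seq4: 10
  Seq3 vs Seq5: 6
  Seq4 vs Seq5: 10
The smallest is 2, between Seq1 and Seq2.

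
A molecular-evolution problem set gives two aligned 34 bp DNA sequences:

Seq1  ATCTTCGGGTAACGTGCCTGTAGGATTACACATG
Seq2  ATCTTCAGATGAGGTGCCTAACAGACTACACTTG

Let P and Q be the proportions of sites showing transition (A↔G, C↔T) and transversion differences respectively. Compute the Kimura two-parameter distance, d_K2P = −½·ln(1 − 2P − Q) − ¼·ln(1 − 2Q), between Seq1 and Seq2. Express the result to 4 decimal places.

0.3851

The sequences differ at positions 7 (G/A, transition), 9 (G/A, transition), 11 (A/G, transition), 13 (C/G, transversion), 20 (G/A, transition), 21 (T/A, transversion), 22 (A/C, transversion), 23 (G/A, transition), 26 (T/C, transition), 32 (A/T, transversion).
Of the 10 differences, 6 transitions and 4 transversions over 34 sites: P = 6/34 = 0.176471, Q = 4/34 = 0.117647.
d = −0.5·ln(0.529411) − 0.25·ln(0.764706) = −0.5·(-0.635990) − 0.25·(-0.268264) = 0.3851.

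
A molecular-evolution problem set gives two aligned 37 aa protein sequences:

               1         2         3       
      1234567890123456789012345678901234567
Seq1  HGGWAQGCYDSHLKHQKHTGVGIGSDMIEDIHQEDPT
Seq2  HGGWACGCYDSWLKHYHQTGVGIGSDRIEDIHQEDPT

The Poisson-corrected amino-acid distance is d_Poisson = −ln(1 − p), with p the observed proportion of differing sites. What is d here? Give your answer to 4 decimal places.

0.1769

Mismatches occur at site 6 (Q↔C), site 12 (H↔W), site 16 (Q↔Y), site 17 (K↔H), site 18 (H↔Q), site 27 (M↔R).
p = 6/37 = 0.162162.
d = −ln(1 − 0.162162) = −ln(0.837838) = 0.1769.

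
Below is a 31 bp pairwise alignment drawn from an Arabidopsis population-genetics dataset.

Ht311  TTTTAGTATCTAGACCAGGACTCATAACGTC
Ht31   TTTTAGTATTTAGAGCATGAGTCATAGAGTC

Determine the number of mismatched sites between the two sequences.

The sequences differ at positions 10 (C/T), 15 (C/G), 18 (G/T), 21 (C/G), 27 (A/G), 28 (C/A).
That gives 6 mismatches out of 31 aligned sites, so the Hamming distance is 6.

6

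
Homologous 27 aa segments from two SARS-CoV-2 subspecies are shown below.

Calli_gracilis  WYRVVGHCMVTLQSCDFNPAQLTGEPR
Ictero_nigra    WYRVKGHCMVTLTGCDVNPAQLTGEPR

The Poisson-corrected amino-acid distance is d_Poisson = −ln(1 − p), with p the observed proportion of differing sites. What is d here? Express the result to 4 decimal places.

0.1603

Mismatches occur at site 5 (V↔K), site 13 (Q↔T), site 14 (S↔G), site 17 (F↔V).
p = 4/27 = 0.148148.
d = −ln(1 − 0.148148) = −ln(0.851852) = 0.1603.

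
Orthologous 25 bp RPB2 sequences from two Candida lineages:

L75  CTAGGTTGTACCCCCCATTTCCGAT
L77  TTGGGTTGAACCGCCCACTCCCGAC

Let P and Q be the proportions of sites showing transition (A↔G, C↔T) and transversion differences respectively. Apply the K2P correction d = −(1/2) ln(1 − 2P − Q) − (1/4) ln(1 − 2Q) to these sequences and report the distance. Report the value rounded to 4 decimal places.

The sequences differ at positions 1 (C/T, transition), 3 (A/G, transition), 9 (T/A, transversion), 13 (C/G, transversion), 18 (T/C, transition), 20 (T/C, transition), 25 (T/C, transition).
Of the 7 differences, 5 transitions and 2 transversions over 25 sites: P = 5/25 = 0.200000, Q = 2/25 = 0.080000.
d = −0.5·ln(0.520000) − 0.25·ln(0.840000) = −0.5·(-0.653926) − 0.25·(-0.174353) = 0.3706.

0.3706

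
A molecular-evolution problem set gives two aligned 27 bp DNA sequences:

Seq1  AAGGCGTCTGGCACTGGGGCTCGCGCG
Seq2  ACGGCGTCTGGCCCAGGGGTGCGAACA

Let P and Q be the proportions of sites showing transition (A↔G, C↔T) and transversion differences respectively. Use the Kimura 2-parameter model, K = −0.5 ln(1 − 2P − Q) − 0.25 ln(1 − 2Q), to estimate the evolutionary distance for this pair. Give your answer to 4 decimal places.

0.3773

The sequences differ at positions 2 (A/C, transversion), 13 (A/C, transversion), 15 (T/A, transversion), 20 (C/T, transition), 21 (T/G, transversion), 24 (C/A, transversion), 25 (G/A, transition), 27 (G/A, transition).
Of the 8 differences, 3 transitions and 5 transversions over 27 sites: P = 3/27 = 0.111111, Q = 5/27 = 0.185185.
d = −0.5·ln(0.592593) − 0.25·ln(0.629630) = −0.5·(-0.523247) − 0.25·(-0.462623) = 0.3773.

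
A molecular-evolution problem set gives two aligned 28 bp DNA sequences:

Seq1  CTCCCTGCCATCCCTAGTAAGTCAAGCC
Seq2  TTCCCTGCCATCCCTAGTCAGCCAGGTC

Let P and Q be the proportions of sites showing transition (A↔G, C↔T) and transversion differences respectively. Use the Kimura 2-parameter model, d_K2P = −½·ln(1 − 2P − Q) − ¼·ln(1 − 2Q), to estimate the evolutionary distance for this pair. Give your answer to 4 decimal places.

Mismatches occur at site 1 (C→T, transition), site 19 (A→C, transversion), site 22 (T→C, transition), site 25 (A→G, transition), site 27 (C→T, transition).
Of the 5 differences, 4 transitions and 1 transversion over 28 sites: P = 4/28 = 0.142857, Q = 1/28 = 0.035714.
d = −0.5·ln(0.678572) − 0.25·ln(0.928572) = −0.5·(-0.387765) − 0.25·(-0.074107) = 0.2124.

0.2124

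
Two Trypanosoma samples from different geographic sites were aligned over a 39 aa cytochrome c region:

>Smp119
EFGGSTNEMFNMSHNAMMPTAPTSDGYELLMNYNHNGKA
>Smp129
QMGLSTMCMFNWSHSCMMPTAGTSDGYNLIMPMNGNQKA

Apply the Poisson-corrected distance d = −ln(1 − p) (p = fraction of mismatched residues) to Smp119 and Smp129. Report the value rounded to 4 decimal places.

Mismatches occur at site 1 (E/Q), site 2 (F/M), site 4 (G/L), site 7 (N/M), site 8 (E/C), site 12 (M/W), site 15 (N/S), site 16 (A/C), site 22 (P/G), site 28 (E/N), site 30 (L/I), site 32 (N/P), site 33 (Y/M), site 35 (H/G), site 37 (G/Q).
p = 15/39 = 0.384615.
d = −ln(1 − 0.384615) = −ln(0.615385) = 0.4855.

0.4855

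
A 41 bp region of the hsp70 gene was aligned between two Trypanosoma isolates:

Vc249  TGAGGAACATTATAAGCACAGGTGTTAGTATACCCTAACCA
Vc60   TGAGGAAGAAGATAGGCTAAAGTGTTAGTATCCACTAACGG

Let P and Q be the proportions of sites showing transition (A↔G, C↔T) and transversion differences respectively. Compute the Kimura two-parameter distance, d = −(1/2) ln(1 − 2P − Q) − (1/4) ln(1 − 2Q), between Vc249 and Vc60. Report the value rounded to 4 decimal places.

0.3325

Differing sites — 8:C/G (Tv); 10:T/A (Tv); 11:T/G (Tv); 15:A/G (Ti); 18:A/T (Tv); 19:C/A (Tv); 21:G/A (Ti); 32:A/C (Tv); 34:C/A (Tv); 40:C/G (Tv); 41:A/G (Ti).
Of the 11 differences, 3 transitions and 8 transversions over 41 sites: P = 3/41 = 0.073171, Q = 8/41 = 0.195122.
d = −0.5·ln(0.658536) − 0.25·ln(0.609756) = −0.5·(-0.417736) − 0.25·(-0.494696) = 0.3325.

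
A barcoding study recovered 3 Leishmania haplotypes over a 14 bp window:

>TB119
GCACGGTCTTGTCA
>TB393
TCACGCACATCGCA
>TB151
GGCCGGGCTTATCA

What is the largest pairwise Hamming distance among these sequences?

8

Pairwise Hamming distances:
  TB119 vs TB393: 6
  TB119 vs TB151: 4
  TB393 vs TB151: 8
The largest is 8, between TB393 and TB151.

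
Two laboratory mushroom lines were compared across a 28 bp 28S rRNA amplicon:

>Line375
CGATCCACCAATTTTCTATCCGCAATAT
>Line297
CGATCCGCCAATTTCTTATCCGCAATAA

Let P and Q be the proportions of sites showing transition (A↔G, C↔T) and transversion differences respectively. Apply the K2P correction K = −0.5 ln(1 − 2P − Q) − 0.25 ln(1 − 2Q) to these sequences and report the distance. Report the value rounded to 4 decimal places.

Differing sites — 7:A/G (Ti); 15:T/C (Ti); 16:C/T (Ti); 28:T/A (Tv).
Of the 4 differences, 3 transitions and 1 transversion over 28 sites: P = 3/28 = 0.107143, Q = 1/28 = 0.035714.
d = −0.5·ln(0.750000) − 0.25·ln(0.928572) = −0.5·(-0.287682) − 0.25·(-0.074107) = 0.1624.

0.1624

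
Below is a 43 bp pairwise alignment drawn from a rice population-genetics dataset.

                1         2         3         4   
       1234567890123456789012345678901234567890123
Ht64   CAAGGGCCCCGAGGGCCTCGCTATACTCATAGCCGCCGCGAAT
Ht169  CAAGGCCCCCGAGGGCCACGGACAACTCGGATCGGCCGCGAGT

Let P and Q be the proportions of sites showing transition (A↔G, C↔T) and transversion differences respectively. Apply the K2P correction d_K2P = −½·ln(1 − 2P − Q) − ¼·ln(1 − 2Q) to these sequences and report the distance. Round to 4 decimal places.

0.3156

Differing sites — 6:G/C (Tv); 18:T/A (Tv); 21:C/G (Tv); 22:T/A (Tv); 23:A/C (Tv); 24:T/A (Tv); 29:A/G (Ti); 30:T/G (Tv); 32:G/T (Tv); 34:C/G (Tv); 42:A/G (Ti).
Of the 11 differences, 2 transitions and 9 transversions over 43 sites: P = 2/43 = 0.046512, Q = 9/43 = 0.209302.
d = −0.5·ln(0.697674) − 0.25·ln(0.581396) = −0.5·(-0.360003) − 0.25·(-0.542323) = 0.3156.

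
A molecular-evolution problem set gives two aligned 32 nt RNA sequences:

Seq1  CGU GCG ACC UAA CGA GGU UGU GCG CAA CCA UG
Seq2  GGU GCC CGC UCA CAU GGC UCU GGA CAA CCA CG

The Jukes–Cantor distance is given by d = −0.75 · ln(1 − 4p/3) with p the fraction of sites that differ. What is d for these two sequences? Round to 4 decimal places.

0.5199

Differing sites — 1:C/G; 6:G/C; 7:A/C; 8:C/G; 11:A/C; 14:G/A; 15:A/U; 18:U/C; 20:G/C; 23:C/G; 24:G/A; 31:U/C.
p = 12/32 = 0.375000.
d = −0.75 · ln(1 − (4/3)·0.375000) = −0.75 · ln(0.500000) = −0.75 · (-0.693147) = 0.5199.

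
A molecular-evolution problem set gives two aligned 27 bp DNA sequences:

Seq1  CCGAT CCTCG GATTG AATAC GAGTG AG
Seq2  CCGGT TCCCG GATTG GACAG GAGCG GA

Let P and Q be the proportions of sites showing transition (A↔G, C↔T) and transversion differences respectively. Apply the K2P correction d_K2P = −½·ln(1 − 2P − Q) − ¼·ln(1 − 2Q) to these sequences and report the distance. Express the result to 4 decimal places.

The sequences differ at positions 4 (A/G, transition), 6 (C/T, transition), 8 (T/C, transition), 16 (A/G, transition), 18 (T/C, transition), 20 (C/G, transversion), 24 (T/C, transition), 26 (A/G, transition), 27 (G/A, transition).
Of the 9 differences, 8 transitions and 1 transversion over 27 sites: P = 8/27 = 0.296296, Q = 1/27 = 0.037037.
d = −0.5·ln(0.370371) − 0.25·ln(0.925926) = −0.5·(-0.993250) − 0.25·(-0.076961) = 0.5159.

0.5159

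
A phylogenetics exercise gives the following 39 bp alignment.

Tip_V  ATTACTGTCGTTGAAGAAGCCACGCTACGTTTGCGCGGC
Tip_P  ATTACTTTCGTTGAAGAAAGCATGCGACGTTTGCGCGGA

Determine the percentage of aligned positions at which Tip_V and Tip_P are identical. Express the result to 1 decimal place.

The sequences differ at positions 7 (G/T), 19 (G/A), 20 (C/G), 23 (C/T), 26 (T/G), 39 (C/A).
33 of the 39 sites match, so the percent identity is 33/39 × 100 = 84.6%.

84.6%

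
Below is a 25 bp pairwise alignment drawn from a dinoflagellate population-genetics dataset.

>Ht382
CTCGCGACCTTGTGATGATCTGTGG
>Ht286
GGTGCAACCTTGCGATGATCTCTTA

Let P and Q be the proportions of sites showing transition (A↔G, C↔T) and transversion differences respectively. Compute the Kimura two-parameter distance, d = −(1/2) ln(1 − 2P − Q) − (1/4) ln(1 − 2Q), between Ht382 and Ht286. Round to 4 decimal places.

Differing sites — 1:C/G (Tv); 2:T/G (Tv); 3:C/T (Ti); 6:G/A (Ti); 13:T/C (Ti); 22:G/C (Tv); 24:G/T (Tv); 25:G/A (Ti).
Of the 8 differences, 4 transitions and 4 transversions over 25 sites: P = 4/25 = 0.160000, Q = 4/25 = 0.160000.
d = −0.5·ln(0.520000) − 0.25·ln(0.680000) = −0.5·(-0.653926) − 0.25·(-0.385662) = 0.4234.

0.4234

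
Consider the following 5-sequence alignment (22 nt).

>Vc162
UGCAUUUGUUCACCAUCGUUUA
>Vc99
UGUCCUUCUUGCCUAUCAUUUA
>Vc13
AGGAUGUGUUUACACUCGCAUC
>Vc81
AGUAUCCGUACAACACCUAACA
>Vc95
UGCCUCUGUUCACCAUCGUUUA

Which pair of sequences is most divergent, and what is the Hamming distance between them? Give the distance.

16

Pairwise Hamming distances:
  Vc162 vs Vc99: 8
  Vc162 vs Vc13: 9
  Vc162 vs Vc81: 11
  Vc162 vs Vc95: 2
  Vc99 vs Vc13: 14
  Vc99 vs Vc81: 16
  Vc99 vs Vc95: 8
  Vc13 vs Vc81: 13
  Vc13 vs Vc95: 10
  Vc81 vs Vc95: 11
The largest is 16, between Vc99 and Vc81.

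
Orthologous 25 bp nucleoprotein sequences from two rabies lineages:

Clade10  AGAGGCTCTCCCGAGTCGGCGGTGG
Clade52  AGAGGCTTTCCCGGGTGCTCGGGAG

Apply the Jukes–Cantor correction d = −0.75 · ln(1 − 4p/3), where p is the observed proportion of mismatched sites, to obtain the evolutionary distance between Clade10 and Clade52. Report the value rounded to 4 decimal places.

0.3505

The sequences differ at positions 8 (C/T), 14 (A/G), 17 (C/G), 18 (G/C), 19 (G/T), 23 (T/G), 24 (G/A).
p = 7/25 = 0.280000.
d = −0.75 · ln(1 − (4/3)·0.280000) = −0.75 · ln(0.626667) = −0.75 · (-0.467340) = 0.3505.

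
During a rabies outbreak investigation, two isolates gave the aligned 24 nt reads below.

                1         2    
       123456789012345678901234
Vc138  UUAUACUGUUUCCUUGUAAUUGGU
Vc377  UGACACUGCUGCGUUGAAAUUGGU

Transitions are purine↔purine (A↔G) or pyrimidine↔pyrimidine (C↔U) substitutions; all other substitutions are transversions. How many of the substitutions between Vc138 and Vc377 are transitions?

2

Differing sites — 2:U/G (Tv); 4:U/C (Ti); 9:U/C (Ti); 11:U/G (Tv); 13:C/G (Tv); 17:U/A (Tv).
Of the 6 differences, 2 transitions and 4 transversions, so the answer is 2.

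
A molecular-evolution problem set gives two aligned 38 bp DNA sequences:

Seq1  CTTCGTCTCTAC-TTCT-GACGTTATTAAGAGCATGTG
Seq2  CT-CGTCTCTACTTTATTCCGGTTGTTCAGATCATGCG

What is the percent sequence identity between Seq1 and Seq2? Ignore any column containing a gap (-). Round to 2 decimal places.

77.14%

Excluding the 3 gap columns leaves 35 comparable sites.
Mismatches occur at site 16 (C↔A), site 19 (G↔C), site 20 (A↔C), site 21 (C↔G), site 25 (A↔G), site 28 (A↔C), site 32 (G↔T), site 37 (T↔C).
27 of the 35 comparable sites match, so the percent identity is 27/35 × 100 = 77.14%.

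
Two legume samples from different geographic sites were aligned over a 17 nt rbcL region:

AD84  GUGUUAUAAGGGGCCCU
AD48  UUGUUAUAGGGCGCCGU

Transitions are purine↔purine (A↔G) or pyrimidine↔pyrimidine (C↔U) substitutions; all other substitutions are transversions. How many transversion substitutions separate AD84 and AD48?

Differing sites — 1:G/U (Tv); 9:A/G (Ti); 12:G/C (Tv); 16:C/G (Tv).
Of the 4 differences, 1 transition and 3 transversions, so the answer is 3.

3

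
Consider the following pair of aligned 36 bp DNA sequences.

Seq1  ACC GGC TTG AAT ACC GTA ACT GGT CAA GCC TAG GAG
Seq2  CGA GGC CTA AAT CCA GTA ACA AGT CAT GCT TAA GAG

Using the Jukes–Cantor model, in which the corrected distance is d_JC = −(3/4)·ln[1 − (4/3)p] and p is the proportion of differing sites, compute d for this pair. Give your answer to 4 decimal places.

Mismatches occur at site 1 (A→C), site 2 (C→G), site 3 (C→A), site 7 (T→C), site 9 (G→A), site 13 (A→C), site 15 (C→A), site 21 (T→A), site 22 (G→A), site 27 (A→T), site 30 (C→T), site 33 (G→A).
p = 12/36 = 0.333333.
d = −0.75 · ln(1 − (4/3)·0.333333) = −0.75 · ln(0.555556) = −0.75 · (-0.587786) = 0.4408.

0.4408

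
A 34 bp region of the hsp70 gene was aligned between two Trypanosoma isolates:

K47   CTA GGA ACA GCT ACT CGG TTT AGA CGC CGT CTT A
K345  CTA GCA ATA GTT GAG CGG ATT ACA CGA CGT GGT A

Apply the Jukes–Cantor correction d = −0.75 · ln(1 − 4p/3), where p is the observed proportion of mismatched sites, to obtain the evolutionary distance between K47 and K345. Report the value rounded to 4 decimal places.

0.4234

Mismatches occur at site 5 (G/C), site 8 (C/T), site 11 (C/T), site 13 (A/G), site 14 (C/A), site 15 (T/G), site 19 (T/A), site 23 (G/C), site 27 (C/A), site 31 (C/G), site 32 (T/G).
p = 11/34 = 0.323529.
d = −0.75 · ln(1 − (4/3)·0.323529) = −0.75 · ln(0.568628) = −0.75 · (-0.564529) = 0.4234.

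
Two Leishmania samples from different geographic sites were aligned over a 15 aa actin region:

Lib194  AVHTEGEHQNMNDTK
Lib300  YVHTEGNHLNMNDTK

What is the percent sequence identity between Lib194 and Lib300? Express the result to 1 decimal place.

80.0%

The sequences differ at positions 1 (A/Y), 7 (E/N), 9 (Q/L).
12 of the 15 sites match, so the percent identity is 12/15 × 100 = 80.0%.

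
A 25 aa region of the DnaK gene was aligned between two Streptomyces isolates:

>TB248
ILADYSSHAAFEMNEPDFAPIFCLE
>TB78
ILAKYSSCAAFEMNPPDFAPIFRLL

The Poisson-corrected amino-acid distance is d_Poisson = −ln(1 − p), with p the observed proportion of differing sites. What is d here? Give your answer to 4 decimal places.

The sequences differ at positions 4 (D/K), 8 (H/C), 15 (E/P), 23 (C/R), 25 (E/L).
p = 5/25 = 0.200000.
d = −ln(1 − 0.200000) = −ln(0.800000) = 0.2231.

0.2231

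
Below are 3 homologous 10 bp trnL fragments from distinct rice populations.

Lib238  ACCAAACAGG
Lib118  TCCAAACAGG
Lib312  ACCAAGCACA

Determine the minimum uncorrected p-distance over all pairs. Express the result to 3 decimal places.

0.100

Pairwise Hamming distances:
  Lib238 vs Lib118: 1
  Lib238 vs Lib312: 3
  Lib118 vs Lib312: 4
The smallest is 1 mismatch, between Lib238 and Lib118; p = 1/10 = 0.100.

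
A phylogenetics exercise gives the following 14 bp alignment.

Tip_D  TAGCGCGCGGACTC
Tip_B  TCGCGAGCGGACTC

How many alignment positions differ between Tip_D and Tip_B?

2

Mismatches occur at site 2 (A→C), site 6 (C→A).
That gives 2 mismatches out of 14 aligned sites, so the Hamming distance is 2.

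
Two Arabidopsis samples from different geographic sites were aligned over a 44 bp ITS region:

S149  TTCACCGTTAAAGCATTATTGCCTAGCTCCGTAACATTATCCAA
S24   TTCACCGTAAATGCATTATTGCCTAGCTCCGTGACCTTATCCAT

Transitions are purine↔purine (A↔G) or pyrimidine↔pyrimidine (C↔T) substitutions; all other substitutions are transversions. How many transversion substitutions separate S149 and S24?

Mismatches occur at site 9 (T/A, transversion), site 12 (A/T, transversion), site 33 (A/G, transition), site 36 (A/C, transversion), site 44 (A/T, transversion).
Of the 5 differences, 1 transition and 4 transversions, so the answer is 4.

4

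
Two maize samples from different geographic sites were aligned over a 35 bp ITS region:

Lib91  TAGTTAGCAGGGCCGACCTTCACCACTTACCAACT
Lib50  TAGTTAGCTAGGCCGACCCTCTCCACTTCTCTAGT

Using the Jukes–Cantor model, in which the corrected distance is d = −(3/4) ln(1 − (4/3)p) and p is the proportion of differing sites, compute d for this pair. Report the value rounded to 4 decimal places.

Differing sites — 9:A/T; 10:G/A; 19:T/C; 22:A/T; 29:A/C; 30:C/T; 32:A/T; 34:C/G.
p = 8/35 = 0.228571.
d = −0.75 · ln(1 − (4/3)·0.228571) = −0.75 · ln(0.695239) = −0.75 · (-0.363500) = 0.2726.

0.2726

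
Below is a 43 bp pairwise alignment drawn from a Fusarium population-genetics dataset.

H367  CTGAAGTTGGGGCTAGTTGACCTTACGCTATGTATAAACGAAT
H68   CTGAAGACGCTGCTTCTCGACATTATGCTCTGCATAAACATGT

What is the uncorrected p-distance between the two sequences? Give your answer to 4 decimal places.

0.3256

Differing sites — 7:T/A; 8:T/C; 10:G/C; 11:G/T; 15:A/T; 16:G/C; 18:T/C; 22:C/A; 26:C/T; 30:A/C; 33:T/C; 40:G/A; 41:A/T; 42:A/G.
There are 14 differences over 43 sites, so p = 14/43 = 0.3256.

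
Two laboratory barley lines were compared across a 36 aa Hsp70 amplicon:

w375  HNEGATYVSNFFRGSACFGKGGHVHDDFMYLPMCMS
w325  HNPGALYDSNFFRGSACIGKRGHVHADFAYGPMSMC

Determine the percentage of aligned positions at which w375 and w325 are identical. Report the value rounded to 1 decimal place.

Mismatches occur at site 3 (E→P), site 6 (T→L), site 8 (V→D), site 18 (F→I), site 21 (G→R), site 26 (D→A), site 29 (M→A), site 31 (L→G), site 34 (C→S), site 36 (S→C).
26 of the 36 sites match, so the percent identity is 26/36 × 100 = 72.2%.

72.2%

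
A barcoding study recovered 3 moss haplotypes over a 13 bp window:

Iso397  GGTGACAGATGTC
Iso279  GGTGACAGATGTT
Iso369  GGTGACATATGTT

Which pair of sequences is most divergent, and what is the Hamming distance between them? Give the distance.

2

Pairwise Hamming distances:
  Iso397 vs Iso279: 1
  Iso397 vs Iso369: 2
  Iso279 vs Iso369: 1
The largest is 2, between Iso397 and Iso369.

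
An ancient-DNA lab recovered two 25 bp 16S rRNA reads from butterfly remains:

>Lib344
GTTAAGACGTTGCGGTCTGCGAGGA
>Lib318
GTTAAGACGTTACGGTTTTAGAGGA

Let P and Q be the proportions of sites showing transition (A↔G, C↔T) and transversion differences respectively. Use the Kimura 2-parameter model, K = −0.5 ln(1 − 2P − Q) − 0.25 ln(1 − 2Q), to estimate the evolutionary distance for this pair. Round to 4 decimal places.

0.1808

The sequences differ at positions 12 (G/A, transition), 17 (C/T, transition), 19 (G/T, transversion), 20 (C/A, transversion).
Of the 4 differences, 2 transitions and 2 transversions over 25 sites: P = 2/25 = 0.080000, Q = 2/25 = 0.080000.
d = −0.5·ln(0.760000) − 0.25·ln(0.840000) = −0.5·(-0.274437) − 0.25·(-0.174353) = 0.1808.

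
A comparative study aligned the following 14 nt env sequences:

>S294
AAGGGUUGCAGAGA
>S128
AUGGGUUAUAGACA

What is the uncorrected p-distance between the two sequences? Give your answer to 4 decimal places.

The sequences differ at positions 2 (A/U), 8 (G/A), 9 (C/U), 13 (G/C).
There are 4 differences over 14 sites, so p = 4/14 = 0.2857.

0.2857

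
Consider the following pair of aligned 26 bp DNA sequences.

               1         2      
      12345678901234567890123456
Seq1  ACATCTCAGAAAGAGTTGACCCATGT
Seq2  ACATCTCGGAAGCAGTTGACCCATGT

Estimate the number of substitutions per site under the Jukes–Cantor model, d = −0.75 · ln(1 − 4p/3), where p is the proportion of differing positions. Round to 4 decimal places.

0.1253

Differing sites — 8:A/G; 12:A/G; 13:G/C.
p = 3/26 = 0.115385.
d = −0.75 · ln(1 − (4/3)·0.115385) = −0.75 · ln(0.846153) = −0.75 · (-0.167055) = 0.1253.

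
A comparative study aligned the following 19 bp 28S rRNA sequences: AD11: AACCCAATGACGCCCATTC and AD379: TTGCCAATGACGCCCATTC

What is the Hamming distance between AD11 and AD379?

The sequences differ at positions 1 (A/T), 2 (A/T), 3 (C/G).
That gives 3 mismatches out of 19 aligned sites, so the Hamming distance is 3.

3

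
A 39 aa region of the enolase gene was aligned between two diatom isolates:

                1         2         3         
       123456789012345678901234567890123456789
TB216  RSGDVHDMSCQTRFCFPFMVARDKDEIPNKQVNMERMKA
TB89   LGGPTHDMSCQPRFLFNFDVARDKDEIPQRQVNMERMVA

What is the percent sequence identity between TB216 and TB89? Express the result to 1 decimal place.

The sequences differ at positions 1 (R/L), 2 (S/G), 4 (D/P), 5 (V/T), 12 (T/P), 15 (C/L), 17 (P/N), 19 (M/D), 29 (N/Q), 30 (K/R), 38 (K/V).
28 of the 39 sites match, so the percent identity is 28/39 × 100 = 71.8%.

71.8%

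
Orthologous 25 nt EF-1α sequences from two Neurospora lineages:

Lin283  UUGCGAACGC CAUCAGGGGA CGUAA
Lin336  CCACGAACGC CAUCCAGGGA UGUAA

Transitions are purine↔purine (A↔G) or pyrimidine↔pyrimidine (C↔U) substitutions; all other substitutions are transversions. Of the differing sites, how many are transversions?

Differing sites — 1:U/C (Ti); 2:U/C (Ti); 3:G/A (Ti); 15:A/C (Tv); 16:G/A (Ti); 21:C/U (Ti).
Of the 6 differences, 5 transitions and 1 transversion, so the answer is 1.

1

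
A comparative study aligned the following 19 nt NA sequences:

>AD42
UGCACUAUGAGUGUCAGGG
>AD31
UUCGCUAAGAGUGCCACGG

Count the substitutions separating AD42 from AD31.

5

Differing sites — 2:G/U; 4:A/G; 8:U/A; 14:U/C; 17:G/C.
That gives 5 mismatches out of 19 aligned sites, so the Hamming distance is 5.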